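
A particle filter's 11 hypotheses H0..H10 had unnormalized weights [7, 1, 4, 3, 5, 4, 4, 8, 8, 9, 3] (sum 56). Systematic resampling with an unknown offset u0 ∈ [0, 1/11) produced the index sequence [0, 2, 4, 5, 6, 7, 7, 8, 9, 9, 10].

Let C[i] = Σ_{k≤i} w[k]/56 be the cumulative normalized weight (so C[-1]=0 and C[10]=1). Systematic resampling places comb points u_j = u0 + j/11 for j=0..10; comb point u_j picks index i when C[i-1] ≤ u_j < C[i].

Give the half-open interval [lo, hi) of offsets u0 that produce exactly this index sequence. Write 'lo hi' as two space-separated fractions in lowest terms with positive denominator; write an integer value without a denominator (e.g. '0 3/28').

C = [1/8, 1/7, 3/14, 15/56, 5/14, 3/7, 1/2, 9/14, 11/14, 53/56, 1]
j=0 picked index 0: u0 ∈ [0, 1/8)
j=1 picked index 2: u0 ∈ [4/77, 19/154)
j=2 picked index 4: u0 ∈ [53/616, 27/154)
j=3 picked index 5: u0 ∈ [13/154, 12/77)
j=4 picked index 6: u0 ∈ [5/77, 3/22)
j=5 picked index 7: u0 ∈ [1/22, 29/154)
j=6 picked index 7: u0 ∈ [-1/22, 15/154)
j=7 picked index 8: u0 ∈ [1/154, 23/154)
j=8 picked index 9: u0 ∈ [9/154, 135/616)
j=9 picked index 9: u0 ∈ [-5/154, 79/616)
j=10 picked index 10: u0 ∈ [23/616, 1/11)
intersection: [53/616, 1/11)

53/616 1/11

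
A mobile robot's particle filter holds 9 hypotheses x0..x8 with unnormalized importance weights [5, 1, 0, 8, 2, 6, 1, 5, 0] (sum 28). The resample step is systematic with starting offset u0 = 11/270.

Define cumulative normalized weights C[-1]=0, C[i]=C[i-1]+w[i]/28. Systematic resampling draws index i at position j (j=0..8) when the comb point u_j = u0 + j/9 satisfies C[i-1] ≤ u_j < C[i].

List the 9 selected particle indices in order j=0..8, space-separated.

C = [5/28, 3/14, 3/14, 1/2, 4/7, 11/14, 23/28, 1, 1]
j=0: u_0=11/270 ∈ [0, 5/28) → index 0
j=1: u_1=41/270 ∈ [0, 5/28) → index 0
j=2: u_2=71/270 ∈ [3/14, 1/2) → index 3
j=3: u_3=101/270 ∈ [3/14, 1/2) → index 3
j=4: u_4=131/270 ∈ [3/14, 1/2) → index 3
j=5: u_5=161/270 ∈ [4/7, 11/14) → index 5
j=6: u_6=191/270 ∈ [4/7, 11/14) → index 5
j=7: u_7=221/270 ∈ [11/14, 23/28) → index 6
j=8: u_8=251/270 ∈ [23/28, 1) → index 7

0 0 3 3 3 5 5 6 7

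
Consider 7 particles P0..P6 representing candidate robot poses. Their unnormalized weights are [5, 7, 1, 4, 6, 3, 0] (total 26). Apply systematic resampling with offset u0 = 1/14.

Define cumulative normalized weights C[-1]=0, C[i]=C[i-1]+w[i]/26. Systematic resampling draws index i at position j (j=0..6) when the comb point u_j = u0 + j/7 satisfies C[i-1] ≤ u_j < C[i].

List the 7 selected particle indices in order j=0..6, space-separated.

0 1 1 3 3 4 5

C = [5/26, 6/13, 1/2, 17/26, 23/26, 1, 1]
j=0: u_0=1/14 ∈ [0, 5/26) → index 0
j=1: u_1=3/14 ∈ [5/26, 6/13) → index 1
j=2: u_2=5/14 ∈ [5/26, 6/13) → index 1
j=3: u_3=1/2 ∈ [1/2, 17/26) → index 3
j=4: u_4=9/14 ∈ [1/2, 17/26) → index 3
j=5: u_5=11/14 ∈ [17/26, 23/26) → index 4
j=6: u_6=13/14 ∈ [23/26, 1) → index 5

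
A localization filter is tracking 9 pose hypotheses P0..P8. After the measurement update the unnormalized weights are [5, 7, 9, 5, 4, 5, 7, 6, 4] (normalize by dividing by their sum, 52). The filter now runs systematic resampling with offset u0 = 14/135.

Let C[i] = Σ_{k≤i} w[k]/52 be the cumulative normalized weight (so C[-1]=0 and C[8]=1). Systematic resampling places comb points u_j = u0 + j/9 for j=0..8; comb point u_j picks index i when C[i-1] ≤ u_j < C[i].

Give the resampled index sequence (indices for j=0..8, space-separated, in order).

C = [5/52, 3/13, 21/52, 1/2, 15/26, 35/52, 21/26, 12/13, 1]
j=0: u_0=14/135 ∈ [5/52, 3/13) → index 1
j=1: u_1=29/135 ∈ [5/52, 3/13) → index 1
j=2: u_2=44/135 ∈ [3/13, 21/52) → index 2
j=3: u_3=59/135 ∈ [21/52, 1/2) → index 3
j=4: u_4=74/135 ∈ [1/2, 15/26) → index 4
j=5: u_5=89/135 ∈ [15/26, 35/52) → index 5
j=6: u_6=104/135 ∈ [35/52, 21/26) → index 6
j=7: u_7=119/135 ∈ [21/26, 12/13) → index 7
j=8: u_8=134/135 ∈ [12/13, 1) → index 8

1 1 2 3 4 5 6 7 8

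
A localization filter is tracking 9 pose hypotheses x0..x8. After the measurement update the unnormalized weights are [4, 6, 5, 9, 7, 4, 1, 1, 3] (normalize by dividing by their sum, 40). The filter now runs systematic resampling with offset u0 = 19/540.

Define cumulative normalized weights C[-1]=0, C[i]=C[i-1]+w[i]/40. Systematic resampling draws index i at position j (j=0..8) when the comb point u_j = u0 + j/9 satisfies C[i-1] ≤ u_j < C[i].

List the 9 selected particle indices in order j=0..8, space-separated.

C = [1/10, 1/4, 3/8, 3/5, 31/40, 7/8, 9/10, 37/40, 1]
j=0: u_0=19/540 ∈ [0, 1/10) → index 0
j=1: u_1=79/540 ∈ [1/10, 1/4) → index 1
j=2: u_2=139/540 ∈ [1/4, 3/8) → index 2
j=3: u_3=199/540 ∈ [1/4, 3/8) → index 2
j=4: u_4=259/540 ∈ [3/8, 3/5) → index 3
j=5: u_5=319/540 ∈ [3/8, 3/5) → index 3
j=6: u_6=379/540 ∈ [3/5, 31/40) → index 4
j=7: u_7=439/540 ∈ [31/40, 7/8) → index 5
j=8: u_8=499/540 ∈ [9/10, 37/40) → index 7

0 1 2 2 3 3 4 5 7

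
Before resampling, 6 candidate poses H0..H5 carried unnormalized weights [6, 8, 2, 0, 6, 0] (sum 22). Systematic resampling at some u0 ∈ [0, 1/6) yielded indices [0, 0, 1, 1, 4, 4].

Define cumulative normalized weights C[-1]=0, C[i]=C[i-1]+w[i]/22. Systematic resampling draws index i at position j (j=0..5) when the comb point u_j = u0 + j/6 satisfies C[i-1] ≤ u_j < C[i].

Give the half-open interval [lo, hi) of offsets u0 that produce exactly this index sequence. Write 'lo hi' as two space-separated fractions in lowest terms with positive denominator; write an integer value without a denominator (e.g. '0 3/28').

2/33 7/66

C = [3/11, 7/11, 8/11, 8/11, 1, 1]
j=0 picked index 0: u0 ∈ [0, 3/11)
j=1 picked index 0: u0 ∈ [-1/6, 7/66)
j=2 picked index 1: u0 ∈ [-2/33, 10/33)
j=3 picked index 1: u0 ∈ [-5/22, 3/22)
j=4 picked index 4: u0 ∈ [2/33, 1/3)
j=5 picked index 4: u0 ∈ [-7/66, 1/6)
intersection: [2/33, 7/66)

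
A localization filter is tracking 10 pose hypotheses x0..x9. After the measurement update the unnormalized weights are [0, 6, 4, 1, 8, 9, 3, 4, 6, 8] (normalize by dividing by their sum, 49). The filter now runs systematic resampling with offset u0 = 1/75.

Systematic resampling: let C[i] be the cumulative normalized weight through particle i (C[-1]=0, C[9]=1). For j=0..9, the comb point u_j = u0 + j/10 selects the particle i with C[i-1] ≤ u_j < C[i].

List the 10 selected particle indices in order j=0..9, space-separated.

1 1 3 4 5 5 6 7 8 9

C = [0, 6/49, 10/49, 11/49, 19/49, 4/7, 31/49, 5/7, 41/49, 1]
j=0: u_0=1/75 ∈ [0, 6/49) → index 1
j=1: u_1=17/150 ∈ [0, 6/49) → index 1
j=2: u_2=16/75 ∈ [10/49, 11/49) → index 3
j=3: u_3=47/150 ∈ [11/49, 19/49) → index 4
j=4: u_4=31/75 ∈ [19/49, 4/7) → index 5
j=5: u_5=77/150 ∈ [19/49, 4/7) → index 5
j=6: u_6=46/75 ∈ [4/7, 31/49) → index 6
j=7: u_7=107/150 ∈ [31/49, 5/7) → index 7
j=8: u_8=61/75 ∈ [5/7, 41/49) → index 8
j=9: u_9=137/150 ∈ [41/49, 1) → index 9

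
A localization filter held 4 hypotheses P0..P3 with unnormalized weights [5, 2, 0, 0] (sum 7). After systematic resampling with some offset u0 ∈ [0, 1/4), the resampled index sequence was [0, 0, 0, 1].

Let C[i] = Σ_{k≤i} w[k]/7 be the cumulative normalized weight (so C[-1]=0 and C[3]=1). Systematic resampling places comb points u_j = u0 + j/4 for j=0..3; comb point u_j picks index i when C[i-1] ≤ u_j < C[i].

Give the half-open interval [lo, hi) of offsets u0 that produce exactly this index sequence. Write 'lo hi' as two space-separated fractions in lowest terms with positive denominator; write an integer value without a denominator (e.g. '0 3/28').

0 3/14

C = [5/7, 1, 1, 1]
j=0 picked index 0: u0 ∈ [0, 5/7)
j=1 picked index 0: u0 ∈ [-1/4, 13/28)
j=2 picked index 0: u0 ∈ [-1/2, 3/14)
j=3 picked index 1: u0 ∈ [-1/28, 1/4)
intersection: [0, 3/14)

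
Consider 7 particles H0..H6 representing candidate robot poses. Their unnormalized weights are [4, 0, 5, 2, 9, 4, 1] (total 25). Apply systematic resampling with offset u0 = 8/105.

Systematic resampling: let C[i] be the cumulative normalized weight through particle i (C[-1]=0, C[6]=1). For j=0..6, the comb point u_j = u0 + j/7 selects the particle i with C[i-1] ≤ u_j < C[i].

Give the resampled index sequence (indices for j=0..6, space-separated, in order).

C = [4/25, 4/25, 9/25, 11/25, 4/5, 24/25, 1]
j=0: u_0=8/105 ∈ [0, 4/25) → index 0
j=1: u_1=23/105 ∈ [4/25, 9/25) → index 2
j=2: u_2=38/105 ∈ [9/25, 11/25) → index 3
j=3: u_3=53/105 ∈ [11/25, 4/5) → index 4
j=4: u_4=68/105 ∈ [11/25, 4/5) → index 4
j=5: u_5=83/105 ∈ [11/25, 4/5) → index 4
j=6: u_6=14/15 ∈ [4/5, 24/25) → index 5

0 2 3 4 4 4 5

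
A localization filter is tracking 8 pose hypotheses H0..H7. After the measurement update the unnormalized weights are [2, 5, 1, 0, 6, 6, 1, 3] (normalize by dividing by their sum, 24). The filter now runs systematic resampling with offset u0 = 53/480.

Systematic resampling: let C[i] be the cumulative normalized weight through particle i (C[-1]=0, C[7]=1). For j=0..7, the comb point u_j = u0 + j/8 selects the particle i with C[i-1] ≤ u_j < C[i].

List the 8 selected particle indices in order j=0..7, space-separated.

C = [1/12, 7/24, 1/3, 1/3, 7/12, 5/6, 7/8, 1]
j=0: u_0=53/480 ∈ [1/12, 7/24) → index 1
j=1: u_1=113/480 ∈ [1/12, 7/24) → index 1
j=2: u_2=173/480 ∈ [1/3, 7/12) → index 4
j=3: u_3=233/480 ∈ [1/3, 7/12) → index 4
j=4: u_4=293/480 ∈ [7/12, 5/6) → index 5
j=5: u_5=353/480 ∈ [7/12, 5/6) → index 5
j=6: u_6=413/480 ∈ [5/6, 7/8) → index 6
j=7: u_7=473/480 ∈ [7/8, 1) → index 7

1 1 4 4 5 5 6 7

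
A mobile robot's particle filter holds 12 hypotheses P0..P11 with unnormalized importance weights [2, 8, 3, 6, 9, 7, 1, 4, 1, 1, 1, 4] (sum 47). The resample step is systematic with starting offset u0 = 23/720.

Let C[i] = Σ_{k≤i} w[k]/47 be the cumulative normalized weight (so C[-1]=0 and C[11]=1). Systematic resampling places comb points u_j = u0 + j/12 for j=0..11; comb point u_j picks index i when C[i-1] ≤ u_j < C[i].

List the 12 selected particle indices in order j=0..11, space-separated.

0 1 1 3 3 4 4 5 5 7 8 11

C = [2/47, 10/47, 13/47, 19/47, 28/47, 35/47, 36/47, 40/47, 41/47, 42/47, 43/47, 1]
j=0: u_0=23/720 ∈ [0, 2/47) → index 0
j=1: u_1=83/720 ∈ [2/47, 10/47) → index 1
j=2: u_2=143/720 ∈ [2/47, 10/47) → index 1
j=3: u_3=203/720 ∈ [13/47, 19/47) → index 3
j=4: u_4=263/720 ∈ [13/47, 19/47) → index 3
j=5: u_5=323/720 ∈ [19/47, 28/47) → index 4
j=6: u_6=383/720 ∈ [19/47, 28/47) → index 4
j=7: u_7=443/720 ∈ [28/47, 35/47) → index 5
j=8: u_8=503/720 ∈ [28/47, 35/47) → index 5
j=9: u_9=563/720 ∈ [36/47, 40/47) → index 7
j=10: u_10=623/720 ∈ [40/47, 41/47) → index 8
j=11: u_11=683/720 ∈ [43/47, 1) → index 11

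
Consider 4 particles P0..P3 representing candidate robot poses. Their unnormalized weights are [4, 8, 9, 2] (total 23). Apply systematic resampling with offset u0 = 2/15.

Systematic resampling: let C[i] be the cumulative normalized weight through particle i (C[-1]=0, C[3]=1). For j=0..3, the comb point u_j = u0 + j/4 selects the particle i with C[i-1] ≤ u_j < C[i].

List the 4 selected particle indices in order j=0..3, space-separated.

0 1 2 2

C = [4/23, 12/23, 21/23, 1]
j=0: u_0=2/15 ∈ [0, 4/23) → index 0
j=1: u_1=23/60 ∈ [4/23, 12/23) → index 1
j=2: u_2=19/30 ∈ [12/23, 21/23) → index 2
j=3: u_3=53/60 ∈ [12/23, 21/23) → index 2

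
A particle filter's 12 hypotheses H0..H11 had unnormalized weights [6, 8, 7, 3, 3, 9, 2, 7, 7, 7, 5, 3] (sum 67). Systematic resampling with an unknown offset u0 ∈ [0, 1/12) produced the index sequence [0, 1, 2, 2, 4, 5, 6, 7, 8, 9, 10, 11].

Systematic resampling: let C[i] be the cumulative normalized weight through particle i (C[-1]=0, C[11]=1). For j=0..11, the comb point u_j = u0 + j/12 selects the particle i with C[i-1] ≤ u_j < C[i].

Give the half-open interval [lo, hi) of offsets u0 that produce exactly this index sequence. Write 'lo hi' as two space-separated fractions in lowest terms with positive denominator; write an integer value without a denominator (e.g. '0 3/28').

C = [6/67, 14/67, 21/67, 24/67, 27/67, 36/67, 38/67, 45/67, 52/67, 59/67, 64/67, 1]
j=0 picked index 0: u0 ∈ [0, 6/67)
j=1 picked index 1: u0 ∈ [5/804, 101/804)
j=2 picked index 2: u0 ∈ [17/402, 59/402)
j=3 picked index 2: u0 ∈ [-11/268, 17/268)
j=4 picked index 4: u0 ∈ [5/201, 14/201)
j=5 picked index 5: u0 ∈ [-11/804, 97/804)
j=6 picked index 6: u0 ∈ [5/134, 9/134)
j=7 picked index 7: u0 ∈ [-13/804, 71/804)
j=8 picked index 8: u0 ∈ [1/201, 22/201)
j=9 picked index 9: u0 ∈ [7/268, 35/268)
j=10 picked index 10: u0 ∈ [19/402, 49/402)
j=11 picked index 11: u0 ∈ [31/804, 1/12)
intersection: [19/402, 17/268)

19/402 17/268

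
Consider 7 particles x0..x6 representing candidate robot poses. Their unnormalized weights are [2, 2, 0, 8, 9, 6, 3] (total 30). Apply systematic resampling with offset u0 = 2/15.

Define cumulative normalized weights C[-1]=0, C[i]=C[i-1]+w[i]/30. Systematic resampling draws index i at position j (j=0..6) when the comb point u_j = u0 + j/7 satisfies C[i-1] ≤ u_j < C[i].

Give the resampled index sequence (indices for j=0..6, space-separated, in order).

3 3 4 4 5 5 6

C = [1/15, 2/15, 2/15, 2/5, 7/10, 9/10, 1]
j=0: u_0=2/15 ∈ [2/15, 2/5) → index 3
j=1: u_1=29/105 ∈ [2/15, 2/5) → index 3
j=2: u_2=44/105 ∈ [2/5, 7/10) → index 4
j=3: u_3=59/105 ∈ [2/5, 7/10) → index 4
j=4: u_4=74/105 ∈ [7/10, 9/10) → index 5
j=5: u_5=89/105 ∈ [7/10, 9/10) → index 5
j=6: u_6=104/105 ∈ [9/10, 1) → index 6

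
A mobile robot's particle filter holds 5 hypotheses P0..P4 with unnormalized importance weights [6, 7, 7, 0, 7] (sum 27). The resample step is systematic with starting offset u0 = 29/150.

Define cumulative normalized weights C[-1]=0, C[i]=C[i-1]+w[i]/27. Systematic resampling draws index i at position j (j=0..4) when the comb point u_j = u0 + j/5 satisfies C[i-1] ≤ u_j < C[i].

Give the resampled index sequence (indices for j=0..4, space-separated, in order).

0 1 2 4 4

C = [2/9, 13/27, 20/27, 20/27, 1]
j=0: u_0=29/150 ∈ [0, 2/9) → index 0
j=1: u_1=59/150 ∈ [2/9, 13/27) → index 1
j=2: u_2=89/150 ∈ [13/27, 20/27) → index 2
j=3: u_3=119/150 ∈ [20/27, 1) → index 4
j=4: u_4=149/150 ∈ [20/27, 1) → index 4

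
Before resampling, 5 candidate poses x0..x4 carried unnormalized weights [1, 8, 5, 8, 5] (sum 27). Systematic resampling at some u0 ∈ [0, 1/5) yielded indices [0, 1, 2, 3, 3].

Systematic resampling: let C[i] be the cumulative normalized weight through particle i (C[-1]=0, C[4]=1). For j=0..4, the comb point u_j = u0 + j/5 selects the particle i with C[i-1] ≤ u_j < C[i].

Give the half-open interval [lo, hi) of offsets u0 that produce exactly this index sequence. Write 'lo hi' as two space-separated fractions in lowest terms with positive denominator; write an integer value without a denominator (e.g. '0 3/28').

0 2/135

C = [1/27, 1/3, 14/27, 22/27, 1]
j=0 picked index 0: u0 ∈ [0, 1/27)
j=1 picked index 1: u0 ∈ [-22/135, 2/15)
j=2 picked index 2: u0 ∈ [-1/15, 16/135)
j=3 picked index 3: u0 ∈ [-11/135, 29/135)
j=4 picked index 3: u0 ∈ [-38/135, 2/135)
intersection: [0, 2/135)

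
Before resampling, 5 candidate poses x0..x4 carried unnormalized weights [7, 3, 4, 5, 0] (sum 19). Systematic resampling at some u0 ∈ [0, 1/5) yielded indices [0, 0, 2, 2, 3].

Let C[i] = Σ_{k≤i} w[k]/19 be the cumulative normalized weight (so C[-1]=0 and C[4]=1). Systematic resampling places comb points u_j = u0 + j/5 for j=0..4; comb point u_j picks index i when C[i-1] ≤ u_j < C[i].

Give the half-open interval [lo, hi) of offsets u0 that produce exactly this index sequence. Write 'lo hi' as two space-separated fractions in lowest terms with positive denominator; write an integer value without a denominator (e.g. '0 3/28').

C = [7/19, 10/19, 14/19, 1, 1]
j=0 picked index 0: u0 ∈ [0, 7/19)
j=1 picked index 0: u0 ∈ [-1/5, 16/95)
j=2 picked index 2: u0 ∈ [12/95, 32/95)
j=3 picked index 2: u0 ∈ [-7/95, 13/95)
j=4 picked index 3: u0 ∈ [-6/95, 1/5)
intersection: [12/95, 13/95)

12/95 13/95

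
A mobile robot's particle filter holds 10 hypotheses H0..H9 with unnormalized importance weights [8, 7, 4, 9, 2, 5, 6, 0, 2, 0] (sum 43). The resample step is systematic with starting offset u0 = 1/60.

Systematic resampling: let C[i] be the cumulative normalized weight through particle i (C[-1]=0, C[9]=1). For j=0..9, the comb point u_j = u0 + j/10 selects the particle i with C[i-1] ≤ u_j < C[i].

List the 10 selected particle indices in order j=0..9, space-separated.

C = [8/43, 15/43, 19/43, 28/43, 30/43, 35/43, 41/43, 41/43, 1, 1]
j=0: u_0=1/60 ∈ [0, 8/43) → index 0
j=1: u_1=7/60 ∈ [0, 8/43) → index 0
j=2: u_2=13/60 ∈ [8/43, 15/43) → index 1
j=3: u_3=19/60 ∈ [8/43, 15/43) → index 1
j=4: u_4=5/12 ∈ [15/43, 19/43) → index 2
j=5: u_5=31/60 ∈ [19/43, 28/43) → index 3
j=6: u_6=37/60 ∈ [19/43, 28/43) → index 3
j=7: u_7=43/60 ∈ [30/43, 35/43) → index 5
j=8: u_8=49/60 ∈ [35/43, 41/43) → index 6
j=9: u_9=11/12 ∈ [35/43, 41/43) → index 6

0 0 1 1 2 3 3 5 6 6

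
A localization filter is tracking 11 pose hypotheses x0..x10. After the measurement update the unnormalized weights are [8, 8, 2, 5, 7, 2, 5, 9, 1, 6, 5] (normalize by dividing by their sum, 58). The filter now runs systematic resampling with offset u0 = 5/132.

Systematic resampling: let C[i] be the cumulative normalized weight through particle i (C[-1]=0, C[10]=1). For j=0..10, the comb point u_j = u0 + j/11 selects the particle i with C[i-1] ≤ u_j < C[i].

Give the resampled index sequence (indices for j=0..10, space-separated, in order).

C = [4/29, 8/29, 9/29, 23/58, 15/29, 16/29, 37/58, 23/29, 47/58, 53/58, 1]
j=0: u_0=5/132 ∈ [0, 4/29) → index 0
j=1: u_1=17/132 ∈ [0, 4/29) → index 0
j=2: u_2=29/132 ∈ [4/29, 8/29) → index 1
j=3: u_3=41/132 ∈ [9/29, 23/58) → index 3
j=4: u_4=53/132 ∈ [23/58, 15/29) → index 4
j=5: u_5=65/132 ∈ [23/58, 15/29) → index 4
j=6: u_6=7/12 ∈ [16/29, 37/58) → index 6
j=7: u_7=89/132 ∈ [37/58, 23/29) → index 7
j=8: u_8=101/132 ∈ [37/58, 23/29) → index 7
j=9: u_9=113/132 ∈ [47/58, 53/58) → index 9
j=10: u_10=125/132 ∈ [53/58, 1) → index 10

0 0 1 3 4 4 6 7 7 9 10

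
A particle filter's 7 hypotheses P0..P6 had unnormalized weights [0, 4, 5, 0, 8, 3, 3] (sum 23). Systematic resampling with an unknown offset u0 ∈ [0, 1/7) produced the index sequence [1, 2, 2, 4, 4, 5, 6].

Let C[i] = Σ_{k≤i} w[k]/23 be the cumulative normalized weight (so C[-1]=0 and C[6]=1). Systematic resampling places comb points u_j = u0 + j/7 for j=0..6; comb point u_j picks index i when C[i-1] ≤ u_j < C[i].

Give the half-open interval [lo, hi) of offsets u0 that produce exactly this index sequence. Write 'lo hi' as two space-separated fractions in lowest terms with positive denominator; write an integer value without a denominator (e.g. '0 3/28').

5/161 17/161

C = [0, 4/23, 9/23, 9/23, 17/23, 20/23, 1]
j=0 picked index 1: u0 ∈ [0, 4/23)
j=1 picked index 2: u0 ∈ [5/161, 40/161)
j=2 picked index 2: u0 ∈ [-18/161, 17/161)
j=3 picked index 4: u0 ∈ [-6/161, 50/161)
j=4 picked index 4: u0 ∈ [-29/161, 27/161)
j=5 picked index 5: u0 ∈ [4/161, 25/161)
j=6 picked index 6: u0 ∈ [2/161, 1/7)
intersection: [5/161, 17/161)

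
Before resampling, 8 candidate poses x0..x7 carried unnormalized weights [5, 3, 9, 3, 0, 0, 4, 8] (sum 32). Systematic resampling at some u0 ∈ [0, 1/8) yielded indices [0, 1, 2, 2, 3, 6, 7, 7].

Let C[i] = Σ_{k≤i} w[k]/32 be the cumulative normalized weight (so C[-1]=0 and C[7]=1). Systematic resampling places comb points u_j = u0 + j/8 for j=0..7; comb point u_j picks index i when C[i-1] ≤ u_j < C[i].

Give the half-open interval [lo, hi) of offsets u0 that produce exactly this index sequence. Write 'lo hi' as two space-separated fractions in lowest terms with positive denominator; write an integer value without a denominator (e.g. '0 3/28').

C = [5/32, 1/4, 17/32, 5/8, 5/8, 5/8, 3/4, 1]
j=0 picked index 0: u0 ∈ [0, 5/32)
j=1 picked index 1: u0 ∈ [1/32, 1/8)
j=2 picked index 2: u0 ∈ [0, 9/32)
j=3 picked index 2: u0 ∈ [-1/8, 5/32)
j=4 picked index 3: u0 ∈ [1/32, 1/8)
j=5 picked index 6: u0 ∈ [0, 1/8)
j=6 picked index 7: u0 ∈ [0, 1/4)
j=7 picked index 7: u0 ∈ [-1/8, 1/8)
intersection: [1/32, 1/8)

1/32 1/8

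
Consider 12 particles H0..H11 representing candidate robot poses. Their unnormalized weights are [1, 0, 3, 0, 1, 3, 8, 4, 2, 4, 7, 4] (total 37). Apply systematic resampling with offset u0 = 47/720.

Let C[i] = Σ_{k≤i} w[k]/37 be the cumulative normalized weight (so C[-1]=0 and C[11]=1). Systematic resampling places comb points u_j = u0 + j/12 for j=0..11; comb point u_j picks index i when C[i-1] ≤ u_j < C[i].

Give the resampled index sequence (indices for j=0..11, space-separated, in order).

2 5 6 6 6 7 8 9 10 10 11 11

C = [1/37, 1/37, 4/37, 4/37, 5/37, 8/37, 16/37, 20/37, 22/37, 26/37, 33/37, 1]
j=0: u_0=47/720 ∈ [1/37, 4/37) → index 2
j=1: u_1=107/720 ∈ [5/37, 8/37) → index 5
j=2: u_2=167/720 ∈ [8/37, 16/37) → index 6
j=3: u_3=227/720 ∈ [8/37, 16/37) → index 6
j=4: u_4=287/720 ∈ [8/37, 16/37) → index 6
j=5: u_5=347/720 ∈ [16/37, 20/37) → index 7
j=6: u_6=407/720 ∈ [20/37, 22/37) → index 8
j=7: u_7=467/720 ∈ [22/37, 26/37) → index 9
j=8: u_8=527/720 ∈ [26/37, 33/37) → index 10
j=9: u_9=587/720 ∈ [26/37, 33/37) → index 10
j=10: u_10=647/720 ∈ [33/37, 1) → index 11
j=11: u_11=707/720 ∈ [33/37, 1) → index 11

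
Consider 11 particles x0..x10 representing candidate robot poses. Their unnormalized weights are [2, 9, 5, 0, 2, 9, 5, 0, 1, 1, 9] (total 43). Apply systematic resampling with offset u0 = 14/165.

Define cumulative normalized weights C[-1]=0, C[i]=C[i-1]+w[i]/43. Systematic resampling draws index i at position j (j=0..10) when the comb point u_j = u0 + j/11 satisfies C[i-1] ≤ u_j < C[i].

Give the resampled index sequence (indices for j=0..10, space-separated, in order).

1 1 2 2 5 5 6 6 10 10 10

C = [2/43, 11/43, 16/43, 16/43, 18/43, 27/43, 32/43, 32/43, 33/43, 34/43, 1]
j=0: u_0=14/165 ∈ [2/43, 11/43) → index 1
j=1: u_1=29/165 ∈ [2/43, 11/43) → index 1
j=2: u_2=4/15 ∈ [11/43, 16/43) → index 2
j=3: u_3=59/165 ∈ [11/43, 16/43) → index 2
j=4: u_4=74/165 ∈ [18/43, 27/43) → index 5
j=5: u_5=89/165 ∈ [18/43, 27/43) → index 5
j=6: u_6=104/165 ∈ [27/43, 32/43) → index 6
j=7: u_7=119/165 ∈ [27/43, 32/43) → index 6
j=8: u_8=134/165 ∈ [34/43, 1) → index 10
j=9: u_9=149/165 ∈ [34/43, 1) → index 10
j=10: u_10=164/165 ∈ [34/43, 1) → index 10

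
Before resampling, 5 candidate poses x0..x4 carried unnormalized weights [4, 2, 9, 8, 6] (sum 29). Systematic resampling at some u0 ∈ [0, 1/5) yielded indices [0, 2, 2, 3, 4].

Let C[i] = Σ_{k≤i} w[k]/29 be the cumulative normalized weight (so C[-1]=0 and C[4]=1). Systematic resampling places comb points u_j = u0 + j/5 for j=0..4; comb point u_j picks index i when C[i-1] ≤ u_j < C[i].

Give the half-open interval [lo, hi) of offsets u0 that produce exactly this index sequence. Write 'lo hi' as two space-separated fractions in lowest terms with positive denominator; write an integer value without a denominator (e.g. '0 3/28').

C = [4/29, 6/29, 15/29, 23/29, 1]
j=0 picked index 0: u0 ∈ [0, 4/29)
j=1 picked index 2: u0 ∈ [1/145, 46/145)
j=2 picked index 2: u0 ∈ [-28/145, 17/145)
j=3 picked index 3: u0 ∈ [-12/145, 28/145)
j=4 picked index 4: u0 ∈ [-1/145, 1/5)
intersection: [1/145, 17/145)

1/145 17/145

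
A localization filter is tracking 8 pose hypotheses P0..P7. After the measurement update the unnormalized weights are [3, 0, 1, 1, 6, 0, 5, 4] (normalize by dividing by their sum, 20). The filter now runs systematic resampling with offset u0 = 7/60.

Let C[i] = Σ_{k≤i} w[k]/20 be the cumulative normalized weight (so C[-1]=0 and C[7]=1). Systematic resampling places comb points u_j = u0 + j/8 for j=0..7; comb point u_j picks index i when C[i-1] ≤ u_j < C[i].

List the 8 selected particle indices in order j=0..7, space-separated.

0 3 4 4 6 6 7 7

C = [3/20, 3/20, 1/5, 1/4, 11/20, 11/20, 4/5, 1]
j=0: u_0=7/60 ∈ [0, 3/20) → index 0
j=1: u_1=29/120 ∈ [1/5, 1/4) → index 3
j=2: u_2=11/30 ∈ [1/4, 11/20) → index 4
j=3: u_3=59/120 ∈ [1/4, 11/20) → index 4
j=4: u_4=37/60 ∈ [11/20, 4/5) → index 6
j=5: u_5=89/120 ∈ [11/20, 4/5) → index 6
j=6: u_6=13/15 ∈ [4/5, 1) → index 7
j=7: u_7=119/120 ∈ [4/5, 1) → index 7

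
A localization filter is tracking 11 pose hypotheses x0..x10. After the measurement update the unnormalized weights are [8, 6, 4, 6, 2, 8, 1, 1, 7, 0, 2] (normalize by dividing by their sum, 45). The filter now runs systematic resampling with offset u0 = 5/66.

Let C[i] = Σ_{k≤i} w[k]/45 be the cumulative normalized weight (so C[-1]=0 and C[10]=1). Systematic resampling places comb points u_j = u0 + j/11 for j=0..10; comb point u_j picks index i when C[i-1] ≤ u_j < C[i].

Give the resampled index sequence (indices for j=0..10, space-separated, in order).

C = [8/45, 14/45, 2/5, 8/15, 26/45, 34/45, 7/9, 4/5, 43/45, 43/45, 1]
j=0: u_0=5/66 ∈ [0, 8/45) → index 0
j=1: u_1=1/6 ∈ [0, 8/45) → index 0
j=2: u_2=17/66 ∈ [8/45, 14/45) → index 1
j=3: u_3=23/66 ∈ [14/45, 2/5) → index 2
j=4: u_4=29/66 ∈ [2/5, 8/15) → index 3
j=5: u_5=35/66 ∈ [2/5, 8/15) → index 3
j=6: u_6=41/66 ∈ [26/45, 34/45) → index 5
j=7: u_7=47/66 ∈ [26/45, 34/45) → index 5
j=8: u_8=53/66 ∈ [4/5, 43/45) → index 8
j=9: u_9=59/66 ∈ [4/5, 43/45) → index 8
j=10: u_10=65/66 ∈ [43/45, 1) → index 10

0 0 1 2 3 3 5 5 8 8 10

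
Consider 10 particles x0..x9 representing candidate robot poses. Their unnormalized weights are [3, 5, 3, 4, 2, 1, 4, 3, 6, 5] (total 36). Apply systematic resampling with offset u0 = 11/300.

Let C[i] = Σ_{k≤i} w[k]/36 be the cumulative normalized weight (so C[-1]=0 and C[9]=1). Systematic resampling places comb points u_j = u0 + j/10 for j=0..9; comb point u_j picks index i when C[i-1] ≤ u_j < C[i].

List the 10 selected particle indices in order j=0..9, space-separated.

0 1 2 3 4 6 7 8 8 9

C = [1/12, 2/9, 11/36, 5/12, 17/36, 1/2, 11/18, 25/36, 31/36, 1]
j=0: u_0=11/300 ∈ [0, 1/12) → index 0
j=1: u_1=41/300 ∈ [1/12, 2/9) → index 1
j=2: u_2=71/300 ∈ [2/9, 11/36) → index 2
j=3: u_3=101/300 ∈ [11/36, 5/12) → index 3
j=4: u_4=131/300 ∈ [5/12, 17/36) → index 4
j=5: u_5=161/300 ∈ [1/2, 11/18) → index 6
j=6: u_6=191/300 ∈ [11/18, 25/36) → index 7
j=7: u_7=221/300 ∈ [25/36, 31/36) → index 8
j=8: u_8=251/300 ∈ [25/36, 31/36) → index 8
j=9: u_9=281/300 ∈ [31/36, 1) → index 9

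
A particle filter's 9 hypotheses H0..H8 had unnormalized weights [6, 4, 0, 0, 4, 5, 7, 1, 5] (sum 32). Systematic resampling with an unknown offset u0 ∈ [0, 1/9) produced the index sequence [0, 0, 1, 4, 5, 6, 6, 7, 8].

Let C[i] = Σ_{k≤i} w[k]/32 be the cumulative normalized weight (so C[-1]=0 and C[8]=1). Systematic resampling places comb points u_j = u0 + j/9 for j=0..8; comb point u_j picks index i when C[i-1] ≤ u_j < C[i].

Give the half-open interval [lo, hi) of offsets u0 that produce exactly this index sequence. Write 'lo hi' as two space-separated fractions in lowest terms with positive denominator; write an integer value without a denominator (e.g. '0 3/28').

11/288 19/288

C = [3/16, 5/16, 5/16, 5/16, 7/16, 19/32, 13/16, 27/32, 1]
j=0 picked index 0: u0 ∈ [0, 3/16)
j=1 picked index 0: u0 ∈ [-1/9, 11/144)
j=2 picked index 1: u0 ∈ [-5/144, 13/144)
j=3 picked index 4: u0 ∈ [-1/48, 5/48)
j=4 picked index 5: u0 ∈ [-1/144, 43/288)
j=5 picked index 6: u0 ∈ [11/288, 37/144)
j=6 picked index 6: u0 ∈ [-7/96, 7/48)
j=7 picked index 7: u0 ∈ [5/144, 19/288)
j=8 picked index 8: u0 ∈ [-13/288, 1/9)
intersection: [11/288, 19/288)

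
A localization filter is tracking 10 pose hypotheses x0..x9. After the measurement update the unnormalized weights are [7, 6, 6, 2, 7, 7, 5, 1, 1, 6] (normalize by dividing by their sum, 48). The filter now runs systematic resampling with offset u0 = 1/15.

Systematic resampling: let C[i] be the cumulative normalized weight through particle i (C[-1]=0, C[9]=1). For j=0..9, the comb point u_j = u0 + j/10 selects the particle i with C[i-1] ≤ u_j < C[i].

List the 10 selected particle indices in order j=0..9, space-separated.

C = [7/48, 13/48, 19/48, 7/16, 7/12, 35/48, 5/6, 41/48, 7/8, 1]
j=0: u_0=1/15 ∈ [0, 7/48) → index 0
j=1: u_1=1/6 ∈ [7/48, 13/48) → index 1
j=2: u_2=4/15 ∈ [7/48, 13/48) → index 1
j=3: u_3=11/30 ∈ [13/48, 19/48) → index 2
j=4: u_4=7/15 ∈ [7/16, 7/12) → index 4
j=5: u_5=17/30 ∈ [7/16, 7/12) → index 4
j=6: u_6=2/3 ∈ [7/12, 35/48) → index 5
j=7: u_7=23/30 ∈ [35/48, 5/6) → index 6
j=8: u_8=13/15 ∈ [41/48, 7/8) → index 8
j=9: u_9=29/30 ∈ [7/8, 1) → index 9

0 1 1 2 4 4 5 6 8 9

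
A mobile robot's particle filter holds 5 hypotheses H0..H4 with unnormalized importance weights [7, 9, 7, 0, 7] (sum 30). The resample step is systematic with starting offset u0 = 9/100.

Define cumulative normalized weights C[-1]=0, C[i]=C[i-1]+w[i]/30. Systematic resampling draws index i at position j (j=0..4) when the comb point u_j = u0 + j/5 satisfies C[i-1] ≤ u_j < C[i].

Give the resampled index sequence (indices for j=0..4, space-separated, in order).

0 1 1 2 4

C = [7/30, 8/15, 23/30, 23/30, 1]
j=0: u_0=9/100 ∈ [0, 7/30) → index 0
j=1: u_1=29/100 ∈ [7/30, 8/15) → index 1
j=2: u_2=49/100 ∈ [7/30, 8/15) → index 1
j=3: u_3=69/100 ∈ [8/15, 23/30) → index 2
j=4: u_4=89/100 ∈ [23/30, 1) → index 4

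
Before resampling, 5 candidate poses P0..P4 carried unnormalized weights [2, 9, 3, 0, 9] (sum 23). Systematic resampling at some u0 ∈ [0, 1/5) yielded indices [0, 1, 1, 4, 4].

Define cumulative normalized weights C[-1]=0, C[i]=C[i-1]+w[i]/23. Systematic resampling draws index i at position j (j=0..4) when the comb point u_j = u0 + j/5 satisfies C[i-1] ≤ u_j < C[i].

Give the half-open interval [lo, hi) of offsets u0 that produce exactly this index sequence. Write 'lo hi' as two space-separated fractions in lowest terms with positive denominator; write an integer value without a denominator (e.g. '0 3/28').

1/115 9/115

C = [2/23, 11/23, 14/23, 14/23, 1]
j=0 picked index 0: u0 ∈ [0, 2/23)
j=1 picked index 1: u0 ∈ [-13/115, 32/115)
j=2 picked index 1: u0 ∈ [-36/115, 9/115)
j=3 picked index 4: u0 ∈ [1/115, 2/5)
j=4 picked index 4: u0 ∈ [-22/115, 1/5)
intersection: [1/115, 9/115)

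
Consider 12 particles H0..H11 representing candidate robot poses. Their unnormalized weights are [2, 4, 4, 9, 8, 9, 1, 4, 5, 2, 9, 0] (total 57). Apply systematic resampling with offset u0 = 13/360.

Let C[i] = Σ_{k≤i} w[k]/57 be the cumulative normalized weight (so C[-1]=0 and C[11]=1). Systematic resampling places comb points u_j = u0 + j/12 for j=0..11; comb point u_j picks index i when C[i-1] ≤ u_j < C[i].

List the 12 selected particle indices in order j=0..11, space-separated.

C = [2/57, 2/19, 10/57, 1/3, 9/19, 12/19, 37/57, 41/57, 46/57, 16/19, 1, 1]
j=0: u_0=13/360 ∈ [2/57, 2/19) → index 1
j=1: u_1=43/360 ∈ [2/19, 10/57) → index 2
j=2: u_2=73/360 ∈ [10/57, 1/3) → index 3
j=3: u_3=103/360 ∈ [10/57, 1/3) → index 3
j=4: u_4=133/360 ∈ [1/3, 9/19) → index 4
j=5: u_5=163/360 ∈ [1/3, 9/19) → index 4
j=6: u_6=193/360 ∈ [9/19, 12/19) → index 5
j=7: u_7=223/360 ∈ [9/19, 12/19) → index 5
j=8: u_8=253/360 ∈ [37/57, 41/57) → index 7
j=9: u_9=283/360 ∈ [41/57, 46/57) → index 8
j=10: u_10=313/360 ∈ [16/19, 1) → index 10
j=11: u_11=343/360 ∈ [16/19, 1) → index 10

1 2 3 3 4 4 5 5 7 8 10 10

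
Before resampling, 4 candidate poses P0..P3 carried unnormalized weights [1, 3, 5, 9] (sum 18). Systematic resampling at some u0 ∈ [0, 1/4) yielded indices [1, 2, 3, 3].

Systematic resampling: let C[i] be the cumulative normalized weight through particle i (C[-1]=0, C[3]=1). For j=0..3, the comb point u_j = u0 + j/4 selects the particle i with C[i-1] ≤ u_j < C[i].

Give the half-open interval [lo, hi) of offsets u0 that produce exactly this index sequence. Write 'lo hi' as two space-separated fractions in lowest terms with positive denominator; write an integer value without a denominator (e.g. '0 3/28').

C = [1/18, 2/9, 1/2, 1]
j=0 picked index 1: u0 ∈ [1/18, 2/9)
j=1 picked index 2: u0 ∈ [-1/36, 1/4)
j=2 picked index 3: u0 ∈ [0, 1/2)
j=3 picked index 3: u0 ∈ [-1/4, 1/4)
intersection: [1/18, 2/9)

1/18 2/9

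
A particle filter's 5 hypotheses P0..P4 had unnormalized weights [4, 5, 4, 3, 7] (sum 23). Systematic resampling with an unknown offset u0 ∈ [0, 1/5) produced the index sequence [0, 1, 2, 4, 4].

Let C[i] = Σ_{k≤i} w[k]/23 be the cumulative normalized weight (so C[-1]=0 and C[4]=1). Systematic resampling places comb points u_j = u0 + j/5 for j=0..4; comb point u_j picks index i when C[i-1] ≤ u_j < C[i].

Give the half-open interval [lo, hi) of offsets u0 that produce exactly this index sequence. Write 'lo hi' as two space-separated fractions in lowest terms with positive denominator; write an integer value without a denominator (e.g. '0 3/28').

C = [4/23, 9/23, 13/23, 16/23, 1]
j=0 picked index 0: u0 ∈ [0, 4/23)
j=1 picked index 1: u0 ∈ [-3/115, 22/115)
j=2 picked index 2: u0 ∈ [-1/115, 19/115)
j=3 picked index 4: u0 ∈ [11/115, 2/5)
j=4 picked index 4: u0 ∈ [-12/115, 1/5)
intersection: [11/115, 19/115)

11/115 19/115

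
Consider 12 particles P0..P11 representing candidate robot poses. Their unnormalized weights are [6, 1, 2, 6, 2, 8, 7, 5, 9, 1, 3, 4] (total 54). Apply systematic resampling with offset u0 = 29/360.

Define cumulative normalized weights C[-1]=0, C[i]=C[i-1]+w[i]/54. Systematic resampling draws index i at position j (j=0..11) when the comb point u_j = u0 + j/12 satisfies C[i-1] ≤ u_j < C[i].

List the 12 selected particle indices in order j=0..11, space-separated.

0 2 3 5 5 6 6 7 8 8 10 11

C = [1/9, 7/54, 1/6, 5/18, 17/54, 25/54, 16/27, 37/54, 23/27, 47/54, 25/27, 1]
j=0: u_0=29/360 ∈ [0, 1/9) → index 0
j=1: u_1=59/360 ∈ [7/54, 1/6) → index 2
j=2: u_2=89/360 ∈ [1/6, 5/18) → index 3
j=3: u_3=119/360 ∈ [17/54, 25/54) → index 5
j=4: u_4=149/360 ∈ [17/54, 25/54) → index 5
j=5: u_5=179/360 ∈ [25/54, 16/27) → index 6
j=6: u_6=209/360 ∈ [25/54, 16/27) → index 6
j=7: u_7=239/360 ∈ [16/27, 37/54) → index 7
j=8: u_8=269/360 ∈ [37/54, 23/27) → index 8
j=9: u_9=299/360 ∈ [37/54, 23/27) → index 8
j=10: u_10=329/360 ∈ [47/54, 25/27) → index 10
j=11: u_11=359/360 ∈ [25/27, 1) → index 11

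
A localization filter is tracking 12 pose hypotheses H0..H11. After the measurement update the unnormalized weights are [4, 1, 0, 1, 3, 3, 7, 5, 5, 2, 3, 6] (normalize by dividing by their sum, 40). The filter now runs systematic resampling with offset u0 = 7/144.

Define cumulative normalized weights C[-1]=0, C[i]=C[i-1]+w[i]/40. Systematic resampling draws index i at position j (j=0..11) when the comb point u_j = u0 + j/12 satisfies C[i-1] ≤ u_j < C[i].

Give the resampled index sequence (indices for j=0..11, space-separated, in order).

0 3 4 5 6 6 7 8 8 10 11 11

C = [1/10, 1/8, 1/8, 3/20, 9/40, 3/10, 19/40, 3/5, 29/40, 31/40, 17/20, 1]
j=0: u_0=7/144 ∈ [0, 1/10) → index 0
j=1: u_1=19/144 ∈ [1/8, 3/20) → index 3
j=2: u_2=31/144 ∈ [3/20, 9/40) → index 4
j=3: u_3=43/144 ∈ [9/40, 3/10) → index 5
j=4: u_4=55/144 ∈ [3/10, 19/40) → index 6
j=5: u_5=67/144 ∈ [3/10, 19/40) → index 6
j=6: u_6=79/144 ∈ [19/40, 3/5) → index 7
j=7: u_7=91/144 ∈ [3/5, 29/40) → index 8
j=8: u_8=103/144 ∈ [3/5, 29/40) → index 8
j=9: u_9=115/144 ∈ [31/40, 17/20) → index 10
j=10: u_10=127/144 ∈ [17/20, 1) → index 11
j=11: u_11=139/144 ∈ [17/20, 1) → index 11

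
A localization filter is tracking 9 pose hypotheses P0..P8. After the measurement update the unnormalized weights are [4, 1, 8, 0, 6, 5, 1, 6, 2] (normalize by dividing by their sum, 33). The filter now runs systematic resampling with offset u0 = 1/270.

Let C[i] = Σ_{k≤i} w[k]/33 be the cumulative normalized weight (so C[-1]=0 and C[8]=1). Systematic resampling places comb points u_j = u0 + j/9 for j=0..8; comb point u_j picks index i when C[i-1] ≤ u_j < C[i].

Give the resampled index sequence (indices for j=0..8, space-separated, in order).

0 0 2 2 4 4 5 7 7

C = [4/33, 5/33, 13/33, 13/33, 19/33, 8/11, 25/33, 31/33, 1]
j=0: u_0=1/270 ∈ [0, 4/33) → index 0
j=1: u_1=31/270 ∈ [0, 4/33) → index 0
j=2: u_2=61/270 ∈ [5/33, 13/33) → index 2
j=3: u_3=91/270 ∈ [5/33, 13/33) → index 2
j=4: u_4=121/270 ∈ [13/33, 19/33) → index 4
j=5: u_5=151/270 ∈ [13/33, 19/33) → index 4
j=6: u_6=181/270 ∈ [19/33, 8/11) → index 5
j=7: u_7=211/270 ∈ [25/33, 31/33) → index 7
j=8: u_8=241/270 ∈ [25/33, 31/33) → index 7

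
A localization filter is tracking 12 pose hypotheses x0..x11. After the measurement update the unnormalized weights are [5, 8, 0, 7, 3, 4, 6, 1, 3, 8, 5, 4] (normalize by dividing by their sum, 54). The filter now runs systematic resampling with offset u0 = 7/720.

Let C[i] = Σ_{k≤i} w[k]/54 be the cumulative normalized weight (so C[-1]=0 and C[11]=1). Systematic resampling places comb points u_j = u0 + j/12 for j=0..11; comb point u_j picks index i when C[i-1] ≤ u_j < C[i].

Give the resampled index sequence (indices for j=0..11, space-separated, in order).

0 1 1 3 3 5 6 6 8 9 10 11

C = [5/54, 13/54, 13/54, 10/27, 23/54, 1/2, 11/18, 17/27, 37/54, 5/6, 25/27, 1]
j=0: u_0=7/720 ∈ [0, 5/54) → index 0
j=1: u_1=67/720 ∈ [5/54, 13/54) → index 1
j=2: u_2=127/720 ∈ [5/54, 13/54) → index 1
j=3: u_3=187/720 ∈ [13/54, 10/27) → index 3
j=4: u_4=247/720 ∈ [13/54, 10/27) → index 3
j=5: u_5=307/720 ∈ [23/54, 1/2) → index 5
j=6: u_6=367/720 ∈ [1/2, 11/18) → index 6
j=7: u_7=427/720 ∈ [1/2, 11/18) → index 6
j=8: u_8=487/720 ∈ [17/27, 37/54) → index 8
j=9: u_9=547/720 ∈ [37/54, 5/6) → index 9
j=10: u_10=607/720 ∈ [5/6, 25/27) → index 10
j=11: u_11=667/720 ∈ [25/27, 1) → index 11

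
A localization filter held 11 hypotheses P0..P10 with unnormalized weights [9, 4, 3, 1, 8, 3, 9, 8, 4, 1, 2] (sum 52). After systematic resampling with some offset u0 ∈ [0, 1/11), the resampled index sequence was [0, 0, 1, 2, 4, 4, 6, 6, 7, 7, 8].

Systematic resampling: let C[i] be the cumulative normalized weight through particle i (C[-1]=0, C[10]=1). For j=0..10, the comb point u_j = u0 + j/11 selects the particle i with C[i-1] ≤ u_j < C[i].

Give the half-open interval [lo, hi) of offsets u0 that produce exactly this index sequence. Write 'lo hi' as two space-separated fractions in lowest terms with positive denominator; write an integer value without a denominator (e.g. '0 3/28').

0 15/572

C = [9/52, 1/4, 4/13, 17/52, 25/52, 7/13, 37/52, 45/52, 49/52, 25/26, 1]
j=0 picked index 0: u0 ∈ [0, 9/52)
j=1 picked index 0: u0 ∈ [-1/11, 47/572)
j=2 picked index 1: u0 ∈ [-5/572, 3/44)
j=3 picked index 2: u0 ∈ [-1/44, 5/143)
j=4 picked index 4: u0 ∈ [-21/572, 67/572)
j=5 picked index 4: u0 ∈ [-73/572, 15/572)
j=6 picked index 6: u0 ∈ [-1/143, 95/572)
j=7 picked index 6: u0 ∈ [-14/143, 43/572)
j=8 picked index 7: u0 ∈ [-9/572, 79/572)
j=9 picked index 7: u0 ∈ [-61/572, 27/572)
j=10 picked index 8: u0 ∈ [-25/572, 19/572)
intersection: [0, 15/572)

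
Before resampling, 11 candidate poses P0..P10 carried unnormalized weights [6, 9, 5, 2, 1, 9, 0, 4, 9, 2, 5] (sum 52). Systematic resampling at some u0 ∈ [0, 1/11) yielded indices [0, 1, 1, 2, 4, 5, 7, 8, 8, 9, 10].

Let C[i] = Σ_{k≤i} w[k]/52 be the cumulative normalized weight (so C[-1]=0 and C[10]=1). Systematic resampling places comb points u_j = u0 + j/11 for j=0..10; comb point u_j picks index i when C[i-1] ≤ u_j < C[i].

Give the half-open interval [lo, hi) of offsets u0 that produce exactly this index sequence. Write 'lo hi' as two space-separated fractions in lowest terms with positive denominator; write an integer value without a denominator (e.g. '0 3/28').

10/143 45/572

C = [3/26, 15/52, 5/13, 11/26, 23/52, 8/13, 8/13, 9/13, 45/52, 47/52, 1]
j=0 picked index 0: u0 ∈ [0, 3/26)
j=1 picked index 1: u0 ∈ [7/286, 113/572)
j=2 picked index 1: u0 ∈ [-19/286, 61/572)
j=3 picked index 2: u0 ∈ [9/572, 16/143)
j=4 picked index 4: u0 ∈ [17/286, 45/572)
j=5 picked index 5: u0 ∈ [-7/572, 23/143)
j=6 picked index 7: u0 ∈ [10/143, 21/143)
j=7 picked index 8: u0 ∈ [8/143, 131/572)
j=8 picked index 8: u0 ∈ [-5/143, 79/572)
j=9 picked index 9: u0 ∈ [27/572, 49/572)
j=10 picked index 10: u0 ∈ [-3/572, 1/11)
intersection: [10/143, 45/572)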